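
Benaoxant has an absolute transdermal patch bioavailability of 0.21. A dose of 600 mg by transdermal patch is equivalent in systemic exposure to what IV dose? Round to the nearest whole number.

D_iv = 126 mg

Systemic exposure from an extravascular dose = F × D_ev, so the equivalent IV dose is F × D_ev.
D_iv = F × D_ev = 0.21 × 600 = 126 mg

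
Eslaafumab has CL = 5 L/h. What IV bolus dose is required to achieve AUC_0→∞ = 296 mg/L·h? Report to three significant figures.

Dose = 1480 mg

Dose_iv = CL × AUC_0→∞
     = 5 × 296 = 1480 mg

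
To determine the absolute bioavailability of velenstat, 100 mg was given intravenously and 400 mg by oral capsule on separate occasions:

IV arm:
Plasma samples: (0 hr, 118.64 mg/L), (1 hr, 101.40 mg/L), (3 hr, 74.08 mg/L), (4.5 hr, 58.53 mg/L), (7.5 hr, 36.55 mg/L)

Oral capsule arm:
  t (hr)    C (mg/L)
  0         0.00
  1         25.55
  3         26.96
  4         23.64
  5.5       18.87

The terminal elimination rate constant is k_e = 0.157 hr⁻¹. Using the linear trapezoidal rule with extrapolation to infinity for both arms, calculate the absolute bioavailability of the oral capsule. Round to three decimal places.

F = 0.080

Trapezoidal AUC_0→7.5 (IV):
  [0→1]: (118.64+101.40)/2 × 1 = 110.02
  [1→3]: (101.40+74.08)/2 × 2 = 175.48
  [3→4.5]: (74.08+58.53)/2 × 1.5 = 99.4575
  [4.5→7.5]: (58.53+36.55)/2 × 3 = 142.62
  Sum = 527.5775 mg/L·hr
IV tail: 36.55/0.157 = 232.803; AUC_iv,0→∞ = 527.5775 + 232.803 = 760.3805 mg/L·hr
Trapezoidal AUC_0→5.5 (oral capsule):
  [0→1]: (0.00+25.55)/2 × 1 = 12.775
  [1→3]: (25.55+26.96)/2 × 2 = 52.51
  [3→4]: (26.96+23.64)/2 × 1 = 25.3
  [4→5.5]: (23.64+18.87)/2 × 1.5 = 31.8825
  Sum = 122.4675 mg/L·hr
oral capsule tail: 18.87/0.157 = 120.191; AUC_ev,0→∞ = 122.4675 + 120.191 = 242.6585 mg/L·hr
F = (AUC_ev/D_ev)/(AUC_iv/D_iv) = (242.6585/400)/(760.3805/100) = 0.60664625/7.603805 = 0.0798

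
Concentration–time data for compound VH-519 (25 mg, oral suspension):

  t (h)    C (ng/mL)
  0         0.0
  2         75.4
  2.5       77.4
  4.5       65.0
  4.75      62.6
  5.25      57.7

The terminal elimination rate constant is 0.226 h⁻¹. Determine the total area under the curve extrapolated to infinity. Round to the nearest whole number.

Trapezoidal AUC_0→5.25:
  [0→2]: (0.0+75.4)/2 × 2 = 75.4
  [2→2.5]: (75.4+77.4)/2 × 0.5 = 38.2
  [2.5→4.5]: (77.4+65.0)/2 × 2 = 142.4
  [4.5→4.75]: (65.0+62.6)/2 × 0.25 = 15.95
  [4.75→5.25]: (62.6+57.7)/2 × 0.5 = 30.075
  Sum = 302.025 ng/mL·h
Extrapolated tail: C_last / k_e = 57.7 / 0.226 = 255.310
AUC_0→∞ = 302.025 + 255.310 = 557.335 ng/mL·h

AUC = 557 ng/mL·h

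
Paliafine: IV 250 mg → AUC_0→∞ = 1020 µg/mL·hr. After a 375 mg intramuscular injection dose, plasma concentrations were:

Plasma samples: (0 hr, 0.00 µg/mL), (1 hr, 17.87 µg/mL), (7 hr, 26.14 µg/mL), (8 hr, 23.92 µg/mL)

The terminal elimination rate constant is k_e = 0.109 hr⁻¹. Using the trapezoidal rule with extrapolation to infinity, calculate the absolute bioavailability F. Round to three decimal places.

Trapezoidal AUC_0→8 (intramuscular injection):
  [0→1]: (0.00+17.87)/2 × 1 = 8.935
  [1→7]: (17.87+26.14)/2 × 6 = 132.03
  [7→8]: (26.14+23.92)/2 × 1 = 25.03
  Sum = 165.995 µg/mL·hr
Tail: C_last/k_e = 23.92/0.109 = 219.450
AUC_0→∞ (intramuscular injection) = 165.995 + 219.450 = 385.445 µg/mL·hr
F = (AUC_ev/D_ev)/(AUC_iv/D_iv) = (385.445/375)/(1020/250) = 1.02785/4.08 = 0.2519

F = 0.252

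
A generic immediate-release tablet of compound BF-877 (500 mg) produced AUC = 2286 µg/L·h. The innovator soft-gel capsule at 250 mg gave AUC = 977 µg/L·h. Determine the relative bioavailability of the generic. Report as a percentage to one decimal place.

F_rel = 117.0%

F_rel = (AUC_test/D_test) / (AUC_ref/D_ref)
      = (2286/500) / (977/250)
      = 4.572 / 3.908 = 1.1699 = 116.99%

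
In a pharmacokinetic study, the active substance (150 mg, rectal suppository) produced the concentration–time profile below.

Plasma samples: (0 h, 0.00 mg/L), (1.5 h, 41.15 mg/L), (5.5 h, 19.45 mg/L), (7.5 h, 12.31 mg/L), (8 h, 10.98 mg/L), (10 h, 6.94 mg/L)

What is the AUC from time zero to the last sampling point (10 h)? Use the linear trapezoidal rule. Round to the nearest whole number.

Trapezoidal AUC_0→10:
  [0→1.5]: (0.00+41.15)/2 × 1.5 = 30.8625
  [1.5→5.5]: (41.15+19.45)/2 × 4 = 121.2
  [5.5→7.5]: (19.45+12.31)/2 × 2 = 31.76
  [7.5→8]: (12.31+10.98)/2 × 0.5 = 5.8225
  [8→10]: (10.98+6.94)/2 × 2 = 17.92
  Sum = 207.565 mg/L·h

AUC = 208 mg/L·h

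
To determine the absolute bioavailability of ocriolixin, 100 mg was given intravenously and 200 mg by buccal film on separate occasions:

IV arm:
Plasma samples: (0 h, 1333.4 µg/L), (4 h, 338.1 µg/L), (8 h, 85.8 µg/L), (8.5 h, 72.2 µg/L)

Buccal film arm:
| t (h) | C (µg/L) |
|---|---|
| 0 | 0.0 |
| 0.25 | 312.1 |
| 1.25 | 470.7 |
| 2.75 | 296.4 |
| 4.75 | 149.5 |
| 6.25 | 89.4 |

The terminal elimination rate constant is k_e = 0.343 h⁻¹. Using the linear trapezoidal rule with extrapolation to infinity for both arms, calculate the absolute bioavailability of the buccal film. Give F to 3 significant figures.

F = 0.213

Trapezoidal AUC_0→8.5 (IV):
  [0→4]: (1333.4+338.1)/2 × 4 = 3343.0
  [4→8]: (338.1+85.8)/2 × 4 = 847.8
  [8→8.5]: (85.8+72.2)/2 × 0.5 = 39.5
  Sum = 4230.3 µg/L·h
IV tail: 72.2/0.343 = 210.496; AUC_iv,0→∞ = 4230.3 + 210.496 = 4440.796 µg/L·h
Trapezoidal AUC_0→6.25 (buccal film):
  [0→0.25]: (0.0+312.1)/2 × 0.25 = 39.0125
  [0.25→1.25]: (312.1+470.7)/2 × 1 = 391.4
  [1.25→2.75]: (470.7+296.4)/2 × 1.5 = 575.325
  [2.75→4.75]: (296.4+149.5)/2 × 2 = 445.9
  [4.75→6.25]: (149.5+89.4)/2 × 1.5 = 179.175
  Sum = 1630.8125 µg/L·h
buccal film tail: 89.4/0.343 = 260.641; AUC_ev,0→∞ = 1630.8125 + 260.641 = 1891.4535 µg/L·h
F = (AUC_ev/D_ev)/(AUC_iv/D_iv) = (1891.4535/200)/(4440.796/100) = 9.4572675/44.40796 = 0.2130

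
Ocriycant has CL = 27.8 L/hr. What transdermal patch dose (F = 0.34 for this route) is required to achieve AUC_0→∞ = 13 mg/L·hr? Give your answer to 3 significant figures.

Dose = CL × AUC_0→∞ / F
     = 27.8 × 13 / 0.34 = 1062.94 mg

Dose = 1060 mg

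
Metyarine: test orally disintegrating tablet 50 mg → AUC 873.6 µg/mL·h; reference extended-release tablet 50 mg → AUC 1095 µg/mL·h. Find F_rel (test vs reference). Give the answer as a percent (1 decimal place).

F_rel = (AUC_test/D_test) / (AUC_ref/D_ref)
      = (873.6/50) / (1095/50)
      = 17.472 / 21.9 = 0.7978 = 79.78%

F_rel = 79.8%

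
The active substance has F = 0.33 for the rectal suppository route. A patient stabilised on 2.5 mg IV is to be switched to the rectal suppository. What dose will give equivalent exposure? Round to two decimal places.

D_rectal = 7.58 mg

For equal systemic exposure: F × D_ev = D_iv
D_ev = D_iv / F = 2.5 / 0.33 = 7.57576 mg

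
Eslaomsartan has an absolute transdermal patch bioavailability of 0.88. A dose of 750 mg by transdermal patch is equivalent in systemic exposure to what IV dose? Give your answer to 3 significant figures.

D_iv = 660 mg

Systemic exposure from an extravascular dose = F × D_ev, so the equivalent IV dose is F × D_ev.
D_iv = F × D_ev = 0.88 × 750 = 660 mg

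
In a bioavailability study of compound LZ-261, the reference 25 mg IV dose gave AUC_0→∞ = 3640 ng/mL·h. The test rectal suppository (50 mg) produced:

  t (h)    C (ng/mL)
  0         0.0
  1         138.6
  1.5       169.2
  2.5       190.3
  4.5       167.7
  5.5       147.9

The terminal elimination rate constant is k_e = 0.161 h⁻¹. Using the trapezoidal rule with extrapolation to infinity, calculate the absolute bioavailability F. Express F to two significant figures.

F = 0.24

Trapezoidal AUC_0→5.5 (rectal suppository):
  [0→1]: (0.0+138.6)/2 × 1 = 69.3
  [1→1.5]: (138.6+169.2)/2 × 0.5 = 76.95
  [1.5→2.5]: (169.2+190.3)/2 × 1 = 179.75
  [2.5→4.5]: (190.3+167.7)/2 × 2 = 358.0
  [4.5→5.5]: (167.7+147.9)/2 × 1 = 157.8
  Sum = 841.8 ng/mL·h
Tail: C_last/k_e = 147.9/0.161 = 918.634
AUC_0→∞ (rectal suppository) = 841.8 + 918.634 = 1760.434 ng/mL·h
F = (AUC_ev/D_ev)/(AUC_iv/D_iv) = (1760.434/50)/(3640/25) = 35.20868/145.6 = 0.2418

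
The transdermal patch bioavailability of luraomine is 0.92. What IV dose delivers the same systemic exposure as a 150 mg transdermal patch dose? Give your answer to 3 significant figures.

Systemic exposure from an extravascular dose = F × D_ev, so the equivalent IV dose is F × D_ev.
D_iv = F × D_ev = 0.92 × 150 = 138 mg

D_iv = 138 mg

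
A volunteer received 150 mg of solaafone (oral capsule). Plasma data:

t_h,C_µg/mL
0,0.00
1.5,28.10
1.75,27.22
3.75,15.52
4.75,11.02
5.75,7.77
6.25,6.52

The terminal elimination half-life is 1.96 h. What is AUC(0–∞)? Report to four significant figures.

Trapezoidal AUC_0→6.25:
  [0→1.5]: (0.00+28.10)/2 × 1.5 = 21.075
  [1.5→1.75]: (28.10+27.22)/2 × 0.25 = 6.915
  [1.75→3.75]: (27.22+15.52)/2 × 2 = 42.74
  [3.75→4.75]: (15.52+11.02)/2 × 1 = 13.27
  [4.75→5.75]: (11.02+7.77)/2 × 1 = 9.395
  [5.75→6.25]: (7.77+6.52)/2 × 0.5 = 3.5725
  Sum = 96.9675 µg/mL·h
k_e = ln2 / t½ = 0.693147 / 1.96 = 0.3536 h^-1
Extrapolated tail: C_last / k_e = 6.52 / 0.3536 = 18.439
AUC_0→∞ = 96.9675 + 18.439 = 115.4065 µg/mL·h

AUC = 115.4 µg/mL·h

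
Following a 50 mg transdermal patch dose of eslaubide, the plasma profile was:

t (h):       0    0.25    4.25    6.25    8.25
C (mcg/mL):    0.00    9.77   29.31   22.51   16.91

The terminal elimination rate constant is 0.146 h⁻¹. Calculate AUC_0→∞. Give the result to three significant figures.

AUC = 286 mcg/mL·h

Trapezoidal AUC_0→8.25:
  [0→0.25]: (0.00+9.77)/2 × 0.25 = 1.22125
  [0.25→4.25]: (9.77+29.31)/2 × 4 = 78.16
  [4.25→6.25]: (29.31+22.51)/2 × 2 = 51.82
  [6.25→8.25]: (22.51+16.91)/2 × 2 = 39.42
  Sum = 170.62125 mcg/mL·h
Extrapolated tail: C_last / k_e = 16.91 / 0.146 = 115.822
AUC_0→∞ = 170.62125 + 115.822 = 286.44325 mcg/mL·h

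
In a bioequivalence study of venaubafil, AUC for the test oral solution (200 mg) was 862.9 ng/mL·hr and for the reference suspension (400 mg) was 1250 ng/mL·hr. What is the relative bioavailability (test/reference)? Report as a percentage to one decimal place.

F_rel = (AUC_test/D_test) / (AUC_ref/D_ref)
      = (862.9/200) / (1250/400)
      = 4.3145 / 3.125 = 1.3806 = 138.06%

F_rel = 138.1%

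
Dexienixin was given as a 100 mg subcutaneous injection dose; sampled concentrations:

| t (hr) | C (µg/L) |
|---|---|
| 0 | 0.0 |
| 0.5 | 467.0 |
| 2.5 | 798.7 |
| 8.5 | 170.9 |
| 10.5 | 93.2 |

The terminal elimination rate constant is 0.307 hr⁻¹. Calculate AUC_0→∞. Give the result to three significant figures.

AUC = 4860 µg/L·hr

Trapezoidal AUC_0→10.5:
  [0→0.5]: (0.0+467.0)/2 × 0.5 = 116.75
  [0.5→2.5]: (467.0+798.7)/2 × 2 = 1265.7
  [2.5→8.5]: (798.7+170.9)/2 × 6 = 2908.8
  [8.5→10.5]: (170.9+93.2)/2 × 2 = 264.1
  Sum = 4555.35 µg/L·hr
Extrapolated tail: C_last / k_e = 93.2 / 0.307 = 303.583
AUC_0→∞ = 4555.35 + 303.583 = 4858.933 µg/L·hr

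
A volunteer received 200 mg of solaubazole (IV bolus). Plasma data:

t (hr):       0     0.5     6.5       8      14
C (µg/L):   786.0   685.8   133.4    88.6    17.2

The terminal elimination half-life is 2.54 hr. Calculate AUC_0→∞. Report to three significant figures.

Trapezoidal AUC_0→14:
  [0→0.5]: (786.0+685.8)/2 × 0.5 = 367.95
  [0.5→6.5]: (685.8+133.4)/2 × 6 = 2457.6
  [6.5→8]: (133.4+88.6)/2 × 1.5 = 166.5
  [8→14]: (88.6+17.2)/2 × 6 = 317.4
  Sum = 3309.45 µg/L·hr
k_e = ln2 / t½ = 0.693147 / 2.54 = 0.2729 hr^-1
Extrapolated tail: C_last / k_e = 17.2 / 0.2729 = 63.027
AUC_0→∞ = 3309.45 + 63.027 = 3372.477 µg/L·hr

AUC = 3370 µg/L·hr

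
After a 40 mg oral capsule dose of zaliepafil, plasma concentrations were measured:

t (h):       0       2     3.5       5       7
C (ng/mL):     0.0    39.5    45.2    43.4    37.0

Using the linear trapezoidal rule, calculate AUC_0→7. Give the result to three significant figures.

Trapezoidal AUC_0→7:
  [0→2]: (0.0+39.5)/2 × 2 = 39.5
  [2→3.5]: (39.5+45.2)/2 × 1.5 = 63.525
  [3.5→5]: (45.2+43.4)/2 × 1.5 = 66.45
  [5→7]: (43.4+37.0)/2 × 2 = 80.4
  Sum = 249.875 ng/mL·h

AUC = 250 ng/mL·h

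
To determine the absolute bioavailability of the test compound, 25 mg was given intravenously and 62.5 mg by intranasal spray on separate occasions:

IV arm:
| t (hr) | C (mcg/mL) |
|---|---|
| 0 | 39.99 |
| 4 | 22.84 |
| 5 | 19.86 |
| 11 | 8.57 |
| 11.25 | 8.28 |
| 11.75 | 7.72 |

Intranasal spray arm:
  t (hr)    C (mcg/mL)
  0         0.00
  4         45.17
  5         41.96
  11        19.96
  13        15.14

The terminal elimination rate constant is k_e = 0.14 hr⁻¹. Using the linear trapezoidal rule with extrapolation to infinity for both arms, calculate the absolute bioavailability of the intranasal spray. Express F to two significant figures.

F = 0.63

Trapezoidal AUC_0→11.75 (IV):
  [0→4]: (39.99+22.84)/2 × 4 = 125.66
  [4→5]: (22.84+19.86)/2 × 1 = 21.35
  [5→11]: (19.86+8.57)/2 × 6 = 85.29
  [11→11.25]: (8.57+8.28)/2 × 0.25 = 2.10625
  [11.25→11.75]: (8.28+7.72)/2 × 0.5 = 4.0
  Sum = 238.40625 mcg/mL·hr
IV tail: 7.72/0.14 = 55.143; AUC_iv,0→∞ = 238.40625 + 55.143 = 293.54925 mcg/mL·hr
Trapezoidal AUC_0→13 (intranasal spray):
  [0→4]: (0.00+45.17)/2 × 4 = 90.34
  [4→5]: (45.17+41.96)/2 × 1 = 43.565
  [5→11]: (41.96+19.96)/2 × 6 = 185.76
  [11→13]: (19.96+15.14)/2 × 2 = 35.1
  Sum = 354.765 mcg/mL·hr
intranasal spray tail: 15.14/0.14 = 108.143; AUC_ev,0→∞ = 354.765 + 108.143 = 462.908 mcg/mL·hr
F = (AUC_ev/D_ev)/(AUC_iv/D_iv) = (462.908/62.5)/(293.54925/25) = 7.406528/11.74197 = 0.6308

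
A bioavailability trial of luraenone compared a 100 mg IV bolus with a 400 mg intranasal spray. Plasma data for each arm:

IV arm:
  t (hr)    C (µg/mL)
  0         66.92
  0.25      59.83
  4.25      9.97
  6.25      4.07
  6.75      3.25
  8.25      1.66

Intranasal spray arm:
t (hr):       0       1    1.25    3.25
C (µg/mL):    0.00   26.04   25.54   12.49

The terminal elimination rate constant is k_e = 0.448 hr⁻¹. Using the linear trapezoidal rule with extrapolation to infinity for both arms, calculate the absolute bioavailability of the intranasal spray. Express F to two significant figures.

Trapezoidal AUC_0→8.25 (IV):
  [0→0.25]: (66.92+59.83)/2 × 0.25 = 15.84375
  [0.25→4.25]: (59.83+9.97)/2 × 4 = 139.6
  [4.25→6.25]: (9.97+4.07)/2 × 2 = 14.04
  [6.25→6.75]: (4.07+3.25)/2 × 0.5 = 1.83
  [6.75→8.25]: (3.25+1.66)/2 × 1.5 = 3.6825
  Sum = 174.99625 µg/mL·hr
IV tail: 1.66/0.448 = 3.705; AUC_iv,0→∞ = 174.99625 + 3.705 = 178.70125 µg/mL·hr
Trapezoidal AUC_0→3.25 (intranasal spray):
  [0→1]: (0.00+26.04)/2 × 1 = 13.02
  [1→1.25]: (26.04+25.54)/2 × 0.25 = 6.4475
  [1.25→3.25]: (25.54+12.49)/2 × 2 = 38.03
  Sum = 57.4975 µg/mL·hr
intranasal spray tail: 12.49/0.448 = 27.879; AUC_ev,0→∞ = 57.4975 + 27.879 = 85.3765 µg/mL·hr
F = (AUC_ev/D_ev)/(AUC_iv/D_iv) = (85.3765/400)/(178.70125/100) = 0.21344125/1.7870125 = 0.1194

F = 0.12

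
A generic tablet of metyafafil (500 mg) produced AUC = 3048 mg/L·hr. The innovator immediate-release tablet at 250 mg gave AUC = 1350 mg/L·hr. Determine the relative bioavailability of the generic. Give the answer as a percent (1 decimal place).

F_rel = 112.9%

F_rel = (AUC_test/D_test) / (AUC_ref/D_ref)
      = (3048/500) / (1350/250)
      = 6.096 / 5.4 = 1.1289 = 112.89%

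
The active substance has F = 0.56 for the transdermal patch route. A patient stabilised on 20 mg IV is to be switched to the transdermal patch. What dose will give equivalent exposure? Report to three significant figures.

For equal systemic exposure: F × D_ev = D_iv
D_ev = D_iv / F = 20 / 0.56 = 35.7143 mg

D_transdermal = 35.7 mg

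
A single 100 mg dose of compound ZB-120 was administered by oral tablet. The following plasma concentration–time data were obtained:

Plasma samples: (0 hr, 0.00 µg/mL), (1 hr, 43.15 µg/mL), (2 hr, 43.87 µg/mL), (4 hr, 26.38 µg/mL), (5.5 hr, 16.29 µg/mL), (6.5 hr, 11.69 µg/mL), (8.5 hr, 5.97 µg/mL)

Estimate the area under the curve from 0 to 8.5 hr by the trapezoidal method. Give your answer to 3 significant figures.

Trapezoidal AUC_0→8.5:
  [0→1]: (0.00+43.15)/2 × 1 = 21.575
  [1→2]: (43.15+43.87)/2 × 1 = 43.51
  [2→4]: (43.87+26.38)/2 × 2 = 70.25
  [4→5.5]: (26.38+16.29)/2 × 1.5 = 32.0025
  [5.5→6.5]: (16.29+11.69)/2 × 1 = 13.99
  [6.5→8.5]: (11.69+5.97)/2 × 2 = 17.66
  Sum = 198.9875 µg/mL·hr

AUC = 199 µg/mL·hr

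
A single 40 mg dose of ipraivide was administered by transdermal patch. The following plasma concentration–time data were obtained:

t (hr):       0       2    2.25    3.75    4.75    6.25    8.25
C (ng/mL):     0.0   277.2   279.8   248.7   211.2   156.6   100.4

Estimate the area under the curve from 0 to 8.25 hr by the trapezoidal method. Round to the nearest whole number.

AUC = 1506 ng/mL·hr

Trapezoidal AUC_0→8.25:
  [0→2]: (0.0+277.2)/2 × 2 = 277.2
  [2→2.25]: (277.2+279.8)/2 × 0.25 = 69.625
  [2.25→3.75]: (279.8+248.7)/2 × 1.5 = 396.375
  [3.75→4.75]: (248.7+211.2)/2 × 1 = 229.95
  [4.75→6.25]: (211.2+156.6)/2 × 1.5 = 275.85
  [6.25→8.25]: (156.6+100.4)/2 × 2 = 257.0
  Sum = 1506.0 ng/mL·hr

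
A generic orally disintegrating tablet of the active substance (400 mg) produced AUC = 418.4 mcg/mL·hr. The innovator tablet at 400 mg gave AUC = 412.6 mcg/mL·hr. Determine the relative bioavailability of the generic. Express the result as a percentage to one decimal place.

F_rel = 101.4%

F_rel = (AUC_test/D_test) / (AUC_ref/D_ref)
      = (418.4/400) / (412.6/400)
      = 1.046 / 1.0315 = 1.0141 = 101.41%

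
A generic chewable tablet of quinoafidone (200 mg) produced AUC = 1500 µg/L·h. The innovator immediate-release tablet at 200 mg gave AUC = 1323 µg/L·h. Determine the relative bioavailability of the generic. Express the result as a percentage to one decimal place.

F_rel = (AUC_test/D_test) / (AUC_ref/D_ref)
      = (1500/200) / (1323/200)
      = 7.5 / 6.615 = 1.1338 = 113.38%

F_rel = 113.4%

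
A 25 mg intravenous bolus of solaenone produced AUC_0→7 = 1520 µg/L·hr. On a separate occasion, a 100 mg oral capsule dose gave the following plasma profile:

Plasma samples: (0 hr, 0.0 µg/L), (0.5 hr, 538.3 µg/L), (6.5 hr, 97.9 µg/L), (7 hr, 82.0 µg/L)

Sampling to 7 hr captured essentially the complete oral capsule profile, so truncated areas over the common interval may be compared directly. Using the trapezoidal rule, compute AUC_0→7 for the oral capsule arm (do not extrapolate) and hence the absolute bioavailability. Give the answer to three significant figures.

F = 0.343

Trapezoidal AUC_0→7 (oral capsule):
  [0→0.5]: (0.0+538.3)/2 × 0.5 = 134.575
  [0.5→6.5]: (538.3+97.9)/2 × 6 = 1908.6
  [6.5→7]: (97.9+82.0)/2 × 0.5 = 44.975
  Sum = 2088.15 µg/L·hr
F = (AUC_ev/D_ev)/(AUC_iv/D_iv) = (2088.15/100)/(1520/25) = 20.8815/60.8 = 0.3434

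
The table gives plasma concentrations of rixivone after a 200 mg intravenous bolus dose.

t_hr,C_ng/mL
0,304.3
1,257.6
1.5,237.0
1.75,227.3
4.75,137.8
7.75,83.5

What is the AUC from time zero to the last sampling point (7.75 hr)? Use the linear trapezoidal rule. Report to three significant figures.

AUC = 1340 ng/mL·hr

Trapezoidal AUC_0→7.75:
  [0→1]: (304.3+257.6)/2 × 1 = 280.95
  [1→1.5]: (257.6+237.0)/2 × 0.5 = 123.65
  [1.5→1.75]: (237.0+227.3)/2 × 0.25 = 58.0375
  [1.75→4.75]: (227.3+137.8)/2 × 3 = 547.65
  [4.75→7.75]: (137.8+83.5)/2 × 3 = 331.95
  Sum = 1342.2375 ng/mL·hr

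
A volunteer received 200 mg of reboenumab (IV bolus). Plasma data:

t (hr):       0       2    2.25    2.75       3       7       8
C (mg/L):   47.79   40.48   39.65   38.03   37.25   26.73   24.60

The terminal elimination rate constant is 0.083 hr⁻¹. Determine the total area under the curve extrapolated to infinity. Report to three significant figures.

Trapezoidal AUC_0→8:
  [0→2]: (47.79+40.48)/2 × 2 = 88.27
  [2→2.25]: (40.48+39.65)/2 × 0.25 = 10.01625
  [2.25→2.75]: (39.65+38.03)/2 × 0.5 = 19.42
  [2.75→3]: (38.03+37.25)/2 × 0.25 = 9.41
  [3→7]: (37.25+26.73)/2 × 4 = 127.96
  [7→8]: (26.73+24.60)/2 × 1 = 25.665
  Sum = 280.74125 mg/L·hr
Extrapolated tail: C_last / k_e = 24.60 / 0.083 = 296.386
AUC_0→∞ = 280.74125 + 296.386 = 577.12725 mg/L·hr

AUC = 577 mg/L·hr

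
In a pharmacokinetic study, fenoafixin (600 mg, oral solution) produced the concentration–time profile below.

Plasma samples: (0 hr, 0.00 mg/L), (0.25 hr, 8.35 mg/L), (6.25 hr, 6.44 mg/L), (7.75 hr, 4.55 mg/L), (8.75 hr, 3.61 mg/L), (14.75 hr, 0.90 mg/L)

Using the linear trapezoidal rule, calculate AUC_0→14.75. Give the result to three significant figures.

Trapezoidal AUC_0→14.75:
  [0→0.25]: (0.00+8.35)/2 × 0.25 = 1.04375
  [0.25→6.25]: (8.35+6.44)/2 × 6 = 44.37
  [6.25→7.75]: (6.44+4.55)/2 × 1.5 = 8.2425
  [7.75→8.75]: (4.55+3.61)/2 × 1 = 4.08
  [8.75→14.75]: (3.61+0.90)/2 × 6 = 13.53
  Sum = 71.26625 mg/L·hr

AUC = 71.3 mg/L·hr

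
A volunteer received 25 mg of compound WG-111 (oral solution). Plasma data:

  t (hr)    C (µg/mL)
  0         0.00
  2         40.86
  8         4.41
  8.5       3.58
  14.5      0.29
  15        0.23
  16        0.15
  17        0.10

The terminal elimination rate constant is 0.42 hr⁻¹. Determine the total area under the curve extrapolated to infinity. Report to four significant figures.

AUC = 191.0 µg/mL·hr

Trapezoidal AUC_0→17:
  [0→2]: (0.00+40.86)/2 × 2 = 40.86
  [2→8]: (40.86+4.41)/2 × 6 = 135.81
  [8→8.5]: (4.41+3.58)/2 × 0.5 = 1.9975
  [8.5→14.5]: (3.58+0.29)/2 × 6 = 11.61
  [14.5→15]: (0.29+0.23)/2 × 0.5 = 0.13
  [15→16]: (0.23+0.15)/2 × 1 = 0.19
  [16→17]: (0.15+0.10)/2 × 1 = 0.125
  Sum = 190.7225 µg/mL·hr
Extrapolated tail: C_last / k_e = 0.10 / 0.42 = 0.238
AUC_0→∞ = 190.7225 + 0.238 = 190.9605 µg/mL·hr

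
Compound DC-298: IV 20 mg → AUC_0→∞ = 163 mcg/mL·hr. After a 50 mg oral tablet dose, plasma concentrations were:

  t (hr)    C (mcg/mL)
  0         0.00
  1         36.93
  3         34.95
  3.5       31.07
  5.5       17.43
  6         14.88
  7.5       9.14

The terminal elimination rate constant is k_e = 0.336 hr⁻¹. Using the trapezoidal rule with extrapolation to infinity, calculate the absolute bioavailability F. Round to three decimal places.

F = 0.512

Trapezoidal AUC_0→7.5 (oral tablet):
  [0→1]: (0.00+36.93)/2 × 1 = 18.465
  [1→3]: (36.93+34.95)/2 × 2 = 71.88
  [3→3.5]: (34.95+31.07)/2 × 0.5 = 16.505
  [3.5→5.5]: (31.07+17.43)/2 × 2 = 48.5
  [5.5→6]: (17.43+14.88)/2 × 0.5 = 8.0775
  [6→7.5]: (14.88+9.14)/2 × 1.5 = 18.015
  Sum = 181.4425 mcg/mL·hr
Tail: C_last/k_e = 9.14/0.336 = 27.202
AUC_0→∞ (oral tablet) = 181.4425 + 27.202 = 208.6445 mcg/mL·hr
F = (AUC_ev/D_ev)/(AUC_iv/D_iv) = (208.6445/50)/(163/20) = 4.17289/8.15 = 0.5120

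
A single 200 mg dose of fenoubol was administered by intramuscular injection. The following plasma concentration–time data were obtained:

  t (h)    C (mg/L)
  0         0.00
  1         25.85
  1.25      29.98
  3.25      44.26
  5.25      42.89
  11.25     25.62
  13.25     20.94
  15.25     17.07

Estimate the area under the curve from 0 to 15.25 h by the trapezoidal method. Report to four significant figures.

Trapezoidal AUC_0→15.25:
  [0→1]: (0.00+25.85)/2 × 1 = 12.925
  [1→1.25]: (25.85+29.98)/2 × 0.25 = 6.97875
  [1.25→3.25]: (29.98+44.26)/2 × 2 = 74.24
  [3.25→5.25]: (44.26+42.89)/2 × 2 = 87.15
  [5.25→11.25]: (42.89+25.62)/2 × 6 = 205.53
  [11.25→13.25]: (25.62+20.94)/2 × 2 = 46.56
  [13.25→15.25]: (20.94+17.07)/2 × 2 = 38.01
  Sum = 471.39375 mg/L·h

AUC = 471.4 mg/L·h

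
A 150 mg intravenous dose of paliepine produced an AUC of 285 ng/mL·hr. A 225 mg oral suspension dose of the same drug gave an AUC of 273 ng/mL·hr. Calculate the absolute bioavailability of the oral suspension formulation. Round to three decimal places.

F = (AUC_ev / D_ev) / (AUC_iv / D_iv)
  = (273/225) / (285/150)
  = 1.21333 / 1.9 = 0.6386

F = 0.639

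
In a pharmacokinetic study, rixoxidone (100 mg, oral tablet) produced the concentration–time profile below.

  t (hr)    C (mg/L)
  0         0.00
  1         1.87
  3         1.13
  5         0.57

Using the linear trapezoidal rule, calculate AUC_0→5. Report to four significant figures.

Trapezoidal AUC_0→5:
  [0→1]: (0.00+1.87)/2 × 1 = 0.935
  [1→3]: (1.87+1.13)/2 × 2 = 3.0
  [3→5]: (1.13+0.57)/2 × 2 = 1.7
  Sum = 5.635 mg/L·hr

AUC = 5.635 mg/L·hr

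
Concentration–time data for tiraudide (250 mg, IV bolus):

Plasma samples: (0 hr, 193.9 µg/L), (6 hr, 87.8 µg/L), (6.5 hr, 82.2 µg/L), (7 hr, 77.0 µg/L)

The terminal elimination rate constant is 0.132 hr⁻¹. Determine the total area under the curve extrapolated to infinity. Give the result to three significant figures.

AUC = 1510 µg/L·hr

Trapezoidal AUC_0→7:
  [0→6]: (193.9+87.8)/2 × 6 = 845.1
  [6→6.5]: (87.8+82.2)/2 × 0.5 = 42.5
  [6.5→7]: (82.2+77.0)/2 × 0.5 = 39.8
  Sum = 927.4 µg/L·hr
Extrapolated tail: C_last / k_e = 77.0 / 0.132 = 583.333
AUC_0→∞ = 927.4 + 583.333 = 1510.733 µg/L·hr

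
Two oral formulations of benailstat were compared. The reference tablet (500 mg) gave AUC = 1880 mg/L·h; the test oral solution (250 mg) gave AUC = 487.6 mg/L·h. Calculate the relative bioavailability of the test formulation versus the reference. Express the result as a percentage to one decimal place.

F_rel = (AUC_test/D_test) / (AUC_ref/D_ref)
      = (487.6/250) / (1880/500)
      = 1.9504 / 3.76 = 0.5187 = 51.87%

F_rel = 51.9%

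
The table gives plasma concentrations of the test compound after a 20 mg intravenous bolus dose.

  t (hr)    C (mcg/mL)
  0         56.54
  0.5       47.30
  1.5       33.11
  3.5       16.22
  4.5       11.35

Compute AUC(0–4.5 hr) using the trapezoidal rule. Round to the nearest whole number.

Trapezoidal AUC_0→4.5:
  [0→0.5]: (56.54+47.30)/2 × 0.5 = 25.96
  [0.5→1.5]: (47.30+33.11)/2 × 1 = 40.205
  [1.5→3.5]: (33.11+16.22)/2 × 2 = 49.33
  [3.5→4.5]: (16.22+11.35)/2 × 1 = 13.785
  Sum = 129.28 mcg/mL·hr

AUC = 129 mcg/mL·hr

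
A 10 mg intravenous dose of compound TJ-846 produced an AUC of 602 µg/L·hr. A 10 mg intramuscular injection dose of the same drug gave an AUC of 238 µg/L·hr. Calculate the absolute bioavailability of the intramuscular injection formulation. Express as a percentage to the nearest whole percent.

F = (AUC_ev / D_ev) / (AUC_iv / D_iv)
  = (238/10) / (602/10)
  = 23.8 / 60.2 = 0.3953
  = 39.53%

F = 40%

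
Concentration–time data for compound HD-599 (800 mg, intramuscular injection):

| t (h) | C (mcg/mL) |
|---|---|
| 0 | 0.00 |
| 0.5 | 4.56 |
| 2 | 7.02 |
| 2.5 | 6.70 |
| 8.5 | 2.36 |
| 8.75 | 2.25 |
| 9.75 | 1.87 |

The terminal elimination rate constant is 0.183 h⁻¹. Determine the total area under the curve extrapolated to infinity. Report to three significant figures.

Trapezoidal AUC_0→9.75:
  [0→0.5]: (0.00+4.56)/2 × 0.5 = 1.14
  [0.5→2]: (4.56+7.02)/2 × 1.5 = 8.685
  [2→2.5]: (7.02+6.70)/2 × 0.5 = 3.43
  [2.5→8.5]: (6.70+2.36)/2 × 6 = 27.18
  [8.5→8.75]: (2.36+2.25)/2 × 0.25 = 0.57625
  [8.75→9.75]: (2.25+1.87)/2 × 1 = 2.06
  Sum = 43.07125 mcg/mL·h
Extrapolated tail: C_last / k_e = 1.87 / 0.183 = 10.219
AUC_0→∞ = 43.07125 + 10.219 = 53.29025 mcg/mL·h

AUC = 53.3 mcg/mL·h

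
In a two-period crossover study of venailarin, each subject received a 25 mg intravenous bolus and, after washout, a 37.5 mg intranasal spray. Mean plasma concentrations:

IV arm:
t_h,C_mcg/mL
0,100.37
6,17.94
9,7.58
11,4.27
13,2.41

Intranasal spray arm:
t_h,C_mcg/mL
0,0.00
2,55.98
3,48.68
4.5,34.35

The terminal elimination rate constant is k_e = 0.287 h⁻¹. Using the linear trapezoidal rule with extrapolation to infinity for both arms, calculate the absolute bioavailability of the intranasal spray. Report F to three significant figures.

F = 0.461

Trapezoidal AUC_0→13 (IV):
  [0→6]: (100.37+17.94)/2 × 6 = 354.93
  [6→9]: (17.94+7.58)/2 × 3 = 38.28
  [9→11]: (7.58+4.27)/2 × 2 = 11.85
  [11→13]: (4.27+2.41)/2 × 2 = 6.68
  Sum = 411.74 mcg/mL·h
IV tail: 2.41/0.287 = 8.397; AUC_iv,0→∞ = 411.74 + 8.397 = 420.137 mcg/mL·h
Trapezoidal AUC_0→4.5 (intranasal spray):
  [0→2]: (0.00+55.98)/2 × 2 = 55.98
  [2→3]: (55.98+48.68)/2 × 1 = 52.33
  [3→4.5]: (48.68+34.35)/2 × 1.5 = 62.2725
  Sum = 170.5825 mcg/mL·h
intranasal spray tail: 34.35/0.287 = 119.686; AUC_ev,0→∞ = 170.5825 + 119.686 = 290.2685 mcg/mL·h
F = (AUC_ev/D_ev)/(AUC_iv/D_iv) = (290.2685/37.5)/(420.137/25) = 7.74049/16.80548 = 0.4606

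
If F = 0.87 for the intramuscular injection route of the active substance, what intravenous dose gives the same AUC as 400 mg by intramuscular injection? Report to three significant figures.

Systemic exposure from an extravascular dose = F × D_ev, so the equivalent IV dose is F × D_ev.
D_iv = F × D_ev = 0.87 × 400 = 348 mg

D_iv = 348 mg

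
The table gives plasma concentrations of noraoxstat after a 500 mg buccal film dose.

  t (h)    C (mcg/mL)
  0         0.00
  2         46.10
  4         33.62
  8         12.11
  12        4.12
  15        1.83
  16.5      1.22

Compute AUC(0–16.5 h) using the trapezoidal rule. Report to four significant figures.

Trapezoidal AUC_0→16.5:
  [0→2]: (0.00+46.10)/2 × 2 = 46.1
  [2→4]: (46.10+33.62)/2 × 2 = 79.72
  [4→8]: (33.62+12.11)/2 × 4 = 91.46
  [8→12]: (12.11+4.12)/2 × 4 = 32.46
  [12→15]: (4.12+1.83)/2 × 3 = 8.925
  [15→16.5]: (1.83+1.22)/2 × 1.5 = 2.2875
  Sum = 260.9525 mcg/mL·h

AUC = 261.0 mcg/mL·h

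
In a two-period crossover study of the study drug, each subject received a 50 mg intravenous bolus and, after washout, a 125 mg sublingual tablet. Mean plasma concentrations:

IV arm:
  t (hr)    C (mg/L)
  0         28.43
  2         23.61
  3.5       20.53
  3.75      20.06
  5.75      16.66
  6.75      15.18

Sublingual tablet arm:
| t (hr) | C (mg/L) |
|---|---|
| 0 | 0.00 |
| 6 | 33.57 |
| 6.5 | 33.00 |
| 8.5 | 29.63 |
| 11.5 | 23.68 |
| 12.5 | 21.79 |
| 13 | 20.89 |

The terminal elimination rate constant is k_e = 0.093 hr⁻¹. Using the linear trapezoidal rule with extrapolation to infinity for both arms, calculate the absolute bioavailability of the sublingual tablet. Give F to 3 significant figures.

Trapezoidal AUC_0→6.75 (IV):
  [0→2]: (28.43+23.61)/2 × 2 = 52.04
  [2→3.5]: (23.61+20.53)/2 × 1.5 = 33.105
  [3.5→3.75]: (20.53+20.06)/2 × 0.25 = 5.07375
  [3.75→5.75]: (20.06+16.66)/2 × 2 = 36.72
  [5.75→6.75]: (16.66+15.18)/2 × 1 = 15.92
  Sum = 142.85875 mg/L·hr
IV tail: 15.18/0.093 = 163.226; AUC_iv,0→∞ = 142.85875 + 163.226 = 306.08475 mg/L·hr
Trapezoidal AUC_0→13 (sublingual tablet):
  [0→6]: (0.00+33.57)/2 × 6 = 100.71
  [6→6.5]: (33.57+33.00)/2 × 0.5 = 16.6425
  [6.5→8.5]: (33.00+29.63)/2 × 2 = 62.63
  [8.5→11.5]: (29.63+23.68)/2 × 3 = 79.965
  [11.5→12.5]: (23.68+21.79)/2 × 1 = 22.735
  [12.5→13]: (21.79+20.89)/2 × 0.5 = 10.67
  Sum = 293.3525 mg/L·hr
sublingual tablet tail: 20.89/0.093 = 224.624; AUC_ev,0→∞ = 293.3525 + 224.624 = 517.9765 mg/L·hr
F = (AUC_ev/D_ev)/(AUC_iv/D_iv) = (517.9765/125)/(306.08475/50) = 4.143812/6.121695 = 0.6769

F = 0.677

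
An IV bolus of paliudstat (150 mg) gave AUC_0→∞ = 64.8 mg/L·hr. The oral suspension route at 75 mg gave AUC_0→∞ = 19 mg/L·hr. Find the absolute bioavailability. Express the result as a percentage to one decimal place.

F = (AUC_ev / D_ev) / (AUC_iv / D_iv)
  = (19/75) / (64.8/150)
  = 0.253333 / 0.432 = 0.5864
  = 58.64%

F = 58.6%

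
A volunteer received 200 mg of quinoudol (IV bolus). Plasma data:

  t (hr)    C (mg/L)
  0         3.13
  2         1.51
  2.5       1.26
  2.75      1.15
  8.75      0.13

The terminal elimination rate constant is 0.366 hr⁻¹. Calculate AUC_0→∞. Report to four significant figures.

Trapezoidal AUC_0→8.75:
  [0→2]: (3.13+1.51)/2 × 2 = 4.64
  [2→2.5]: (1.51+1.26)/2 × 0.5 = 0.6925
  [2.5→2.75]: (1.26+1.15)/2 × 0.25 = 0.30125
  [2.75→8.75]: (1.15+0.13)/2 × 6 = 3.84
  Sum = 9.47375 mg/L·hr
Extrapolated tail: C_last / k_e = 0.13 / 0.366 = 0.355
AUC_0→∞ = 9.47375 + 0.355 = 9.82875 mg/L·hr

AUC = 9.829 mg/L·hr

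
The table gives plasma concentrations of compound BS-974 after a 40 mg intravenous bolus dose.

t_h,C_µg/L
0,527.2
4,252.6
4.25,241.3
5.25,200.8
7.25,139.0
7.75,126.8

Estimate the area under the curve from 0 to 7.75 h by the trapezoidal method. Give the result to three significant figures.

Trapezoidal AUC_0→7.75:
  [0→4]: (527.2+252.6)/2 × 4 = 1559.6
  [4→4.25]: (252.6+241.3)/2 × 0.25 = 61.7375
  [4.25→5.25]: (241.3+200.8)/2 × 1 = 221.05
  [5.25→7.25]: (200.8+139.0)/2 × 2 = 339.8
  [7.25→7.75]: (139.0+126.8)/2 × 0.5 = 66.45
  Sum = 2248.6375 µg/L·h

AUC = 2250 µg/L·h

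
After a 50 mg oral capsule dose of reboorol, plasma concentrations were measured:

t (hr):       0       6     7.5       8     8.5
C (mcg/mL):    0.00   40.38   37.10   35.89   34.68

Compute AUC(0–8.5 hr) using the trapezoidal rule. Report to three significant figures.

Trapezoidal AUC_0→8.5:
  [0→6]: (0.00+40.38)/2 × 6 = 121.14
  [6→7.5]: (40.38+37.10)/2 × 1.5 = 58.11
  [7.5→8]: (37.10+35.89)/2 × 0.5 = 18.2475
  [8→8.5]: (35.89+34.68)/2 × 0.5 = 17.6425
  Sum = 215.14 mcg/mL·hr

AUC = 215 mcg/mL·hr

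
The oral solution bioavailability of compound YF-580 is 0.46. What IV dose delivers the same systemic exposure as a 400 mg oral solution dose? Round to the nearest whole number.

D_iv = 184 mg

Systemic exposure from an extravascular dose = F × D_ev, so the equivalent IV dose is F × D_ev.
D_iv = F × D_ev = 0.46 × 400 = 184 mg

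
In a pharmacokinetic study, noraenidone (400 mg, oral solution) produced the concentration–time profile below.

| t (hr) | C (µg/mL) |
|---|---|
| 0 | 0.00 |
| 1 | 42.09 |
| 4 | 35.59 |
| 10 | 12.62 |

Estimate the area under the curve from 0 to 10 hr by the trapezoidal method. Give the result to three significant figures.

AUC = 282 µg/mL·hr

Trapezoidal AUC_0→10:
  [0→1]: (0.00+42.09)/2 × 1 = 21.045
  [1→4]: (42.09+35.59)/2 × 3 = 116.52
  [4→10]: (35.59+12.62)/2 × 6 = 144.63
  Sum = 282.195 µg/mL·hr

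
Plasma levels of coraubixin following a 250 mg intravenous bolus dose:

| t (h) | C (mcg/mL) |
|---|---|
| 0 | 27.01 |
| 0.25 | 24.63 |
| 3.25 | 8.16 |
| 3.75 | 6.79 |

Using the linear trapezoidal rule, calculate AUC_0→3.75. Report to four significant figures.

Trapezoidal AUC_0→3.75:
  [0→0.25]: (27.01+24.63)/2 × 0.25 = 6.455
  [0.25→3.25]: (24.63+8.16)/2 × 3 = 49.185
  [3.25→3.75]: (8.16+6.79)/2 × 0.5 = 3.7375
  Sum = 59.3775 mcg/mL·h

AUC = 59.38 mcg/mL·h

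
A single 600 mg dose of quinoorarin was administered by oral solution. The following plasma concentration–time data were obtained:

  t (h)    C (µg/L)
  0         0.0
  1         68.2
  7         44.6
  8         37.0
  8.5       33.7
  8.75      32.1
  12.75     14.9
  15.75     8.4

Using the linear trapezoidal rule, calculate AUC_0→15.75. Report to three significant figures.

AUC = 568 µg/L·h

Trapezoidal AUC_0→15.75:
  [0→1]: (0.0+68.2)/2 × 1 = 34.1
  [1→7]: (68.2+44.6)/2 × 6 = 338.4
  [7→8]: (44.6+37.0)/2 × 1 = 40.8
  [8→8.5]: (37.0+33.7)/2 × 0.5 = 17.675
  [8.5→8.75]: (33.7+32.1)/2 × 0.25 = 8.225
  [8.75→12.75]: (32.1+14.9)/2 × 4 = 94.0
  [12.75→15.75]: (14.9+8.4)/2 × 3 = 34.95
  Sum = 568.15 µg/L·h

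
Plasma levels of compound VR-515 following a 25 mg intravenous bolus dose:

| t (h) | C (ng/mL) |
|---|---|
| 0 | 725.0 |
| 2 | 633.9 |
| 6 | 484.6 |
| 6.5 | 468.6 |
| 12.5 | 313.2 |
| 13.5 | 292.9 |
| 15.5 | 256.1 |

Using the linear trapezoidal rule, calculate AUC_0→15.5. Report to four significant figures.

Trapezoidal AUC_0→15.5:
  [0→2]: (725.0+633.9)/2 × 2 = 1358.9
  [2→6]: (633.9+484.6)/2 × 4 = 2237.0
  [6→6.5]: (484.6+468.6)/2 × 0.5 = 238.3
  [6.5→12.5]: (468.6+313.2)/2 × 6 = 2345.4
  [12.5→13.5]: (313.2+292.9)/2 × 1 = 303.05
  [13.5→15.5]: (292.9+256.1)/2 × 2 = 549.0
  Sum = 7031.65 ng/mL·h

AUC = 7032 ng/mL·h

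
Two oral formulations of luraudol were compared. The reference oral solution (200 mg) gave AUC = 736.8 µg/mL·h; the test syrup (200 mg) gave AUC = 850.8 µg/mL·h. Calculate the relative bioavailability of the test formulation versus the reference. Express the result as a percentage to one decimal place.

F_rel = (AUC_test/D_test) / (AUC_ref/D_ref)
      = (850.8/200) / (736.8/200)
      = 4.254 / 3.684 = 1.1547 = 115.47%

F_rel = 115.5%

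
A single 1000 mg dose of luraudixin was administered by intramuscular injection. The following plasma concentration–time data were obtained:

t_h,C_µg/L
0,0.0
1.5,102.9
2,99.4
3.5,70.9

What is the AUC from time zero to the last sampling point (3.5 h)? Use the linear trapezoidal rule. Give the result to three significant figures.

Trapezoidal AUC_0→3.5:
  [0→1.5]: (0.0+102.9)/2 × 1.5 = 77.175
  [1.5→2]: (102.9+99.4)/2 × 0.5 = 50.575
  [2→3.5]: (99.4+70.9)/2 × 1.5 = 127.725
  Sum = 255.475 µg/L·h

AUC = 255 µg/L·h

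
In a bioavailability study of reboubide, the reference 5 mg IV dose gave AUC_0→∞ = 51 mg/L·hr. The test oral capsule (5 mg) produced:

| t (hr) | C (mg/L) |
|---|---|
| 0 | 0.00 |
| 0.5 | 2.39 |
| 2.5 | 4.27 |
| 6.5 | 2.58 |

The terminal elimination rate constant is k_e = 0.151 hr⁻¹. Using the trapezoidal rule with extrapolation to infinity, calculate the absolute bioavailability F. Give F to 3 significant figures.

Trapezoidal AUC_0→6.5 (oral capsule):
  [0→0.5]: (0.00+2.39)/2 × 0.5 = 0.5975
  [0.5→2.5]: (2.39+4.27)/2 × 2 = 6.66
  [2.5→6.5]: (4.27+2.58)/2 × 4 = 13.7
  Sum = 20.9575 mg/L·hr
Tail: C_last/k_e = 2.58/0.151 = 17.086
AUC_0→∞ (oral capsule) = 20.9575 + 17.086 = 38.0435 mg/L·hr
F = (AUC_ev/D_ev)/(AUC_iv/D_iv) = (38.0435/5)/(51/5) = 7.6087/10.2 = 0.7460

F = 0.746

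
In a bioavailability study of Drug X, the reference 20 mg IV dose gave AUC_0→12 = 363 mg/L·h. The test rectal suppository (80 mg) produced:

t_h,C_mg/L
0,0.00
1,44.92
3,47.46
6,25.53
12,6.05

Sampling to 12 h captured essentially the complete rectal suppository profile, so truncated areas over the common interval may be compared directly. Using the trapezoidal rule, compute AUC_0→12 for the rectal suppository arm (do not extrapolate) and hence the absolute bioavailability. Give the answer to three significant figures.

Trapezoidal AUC_0→12 (rectal suppository):
  [0→1]: (0.00+44.92)/2 × 1 = 22.46
  [1→3]: (44.92+47.46)/2 × 2 = 92.38
  [3→6]: (47.46+25.53)/2 × 3 = 109.485
  [6→12]: (25.53+6.05)/2 × 6 = 94.74
  Sum = 319.065 mg/L·h
F = (AUC_ev/D_ev)/(AUC_iv/D_iv) = (319.065/80)/(363/20) = 3.9883125/18.15 = 0.2197

F = 0.220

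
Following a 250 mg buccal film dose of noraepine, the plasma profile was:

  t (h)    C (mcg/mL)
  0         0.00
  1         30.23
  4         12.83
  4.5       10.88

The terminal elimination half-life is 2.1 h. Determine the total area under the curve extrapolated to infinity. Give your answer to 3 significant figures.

AUC = 119 mcg/mL·h

Trapezoidal AUC_0→4.5:
  [0→1]: (0.00+30.23)/2 × 1 = 15.115
  [1→4]: (30.23+12.83)/2 × 3 = 64.59
  [4→4.5]: (12.83+10.88)/2 × 0.5 = 5.9275
  Sum = 85.6325 mcg/mL·h
k_e = ln2 / t½ = 0.693147 / 2.1 = 0.3301 h^-1
Extrapolated tail: C_last / k_e = 10.88 / 0.3301 = 32.960
AUC_0→∞ = 85.6325 + 32.960 = 118.5925 mcg/mL·h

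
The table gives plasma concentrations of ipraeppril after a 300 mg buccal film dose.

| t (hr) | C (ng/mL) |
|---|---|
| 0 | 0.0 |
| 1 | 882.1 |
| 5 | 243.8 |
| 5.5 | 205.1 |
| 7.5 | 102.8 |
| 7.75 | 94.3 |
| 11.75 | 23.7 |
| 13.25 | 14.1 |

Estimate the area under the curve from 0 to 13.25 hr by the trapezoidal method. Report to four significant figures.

AUC = 3402 ng/mL·hr

Trapezoidal AUC_0→13.25:
  [0→1]: (0.0+882.1)/2 × 1 = 441.05
  [1→5]: (882.1+243.8)/2 × 4 = 2251.8
  [5→5.5]: (243.8+205.1)/2 × 0.5 = 112.225
  [5.5→7.5]: (205.1+102.8)/2 × 2 = 307.9
  [7.5→7.75]: (102.8+94.3)/2 × 0.25 = 24.6375
  [7.75→11.75]: (94.3+23.7)/2 × 4 = 236.0
  [11.75→13.25]: (23.7+14.1)/2 × 1.5 = 28.35
  Sum = 3401.9625 ng/mL·hr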